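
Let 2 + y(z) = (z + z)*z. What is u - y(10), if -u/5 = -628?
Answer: 2942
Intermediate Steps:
u = 3140 (u = -5*(-628) = 3140)
y(z) = -2 + 2*z² (y(z) = -2 + (z + z)*z = -2 + (2*z)*z = -2 + 2*z²)
u - y(10) = 3140 - (-2 + 2*10²) = 3140 - (-2 + 2*100) = 3140 - (-2 + 200) = 3140 - 1*198 = 3140 - 198 = 2942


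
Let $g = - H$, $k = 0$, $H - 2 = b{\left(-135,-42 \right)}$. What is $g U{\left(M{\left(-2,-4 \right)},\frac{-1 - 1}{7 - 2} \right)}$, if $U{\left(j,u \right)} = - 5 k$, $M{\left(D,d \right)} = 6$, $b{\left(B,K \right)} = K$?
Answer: $0$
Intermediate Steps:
$H = -40$ ($H = 2 - 42 = -40$)
$U{\left(j,u \right)} = 0$ ($U{\left(j,u \right)} = \left(-5\right) 0 = 0$)
$g = 40$ ($g = \left(-1\right) \left(-40\right) = 40$)
$g U{\left(M{\left(-2,-4 \right)},\frac{-1 - 1}{7 - 2} \right)} = 40 \cdot 0 = 0$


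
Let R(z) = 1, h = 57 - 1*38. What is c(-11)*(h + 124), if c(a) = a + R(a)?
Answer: -1430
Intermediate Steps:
h = 19 (h = 57 - 38 = 19)
c(a) = 1 + a (c(a) = a + 1 = 1 + a)
c(-11)*(h + 124) = (1 - 11)*(19 + 124) = -10*143 = -1430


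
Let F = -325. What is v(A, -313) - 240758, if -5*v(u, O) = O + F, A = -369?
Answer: -1203152/5 ≈ -2.4063e+5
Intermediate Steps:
v(u, O) = 65 - O/5 (v(u, O) = -(O - 325)/5 = -(-325 + O)/5 = 65 - O/5)
v(A, -313) - 240758 = (65 - 1/5*(-313)) - 240758 = (65 + 313/5) - 240758 = 638/5 - 240758 = -1203152/5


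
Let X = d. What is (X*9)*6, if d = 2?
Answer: 108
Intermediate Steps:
X = 2
(X*9)*6 = (2*9)*6 = 18*6 = 108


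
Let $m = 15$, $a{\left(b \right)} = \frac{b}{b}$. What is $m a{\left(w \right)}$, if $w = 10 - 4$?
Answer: $15$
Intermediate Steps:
$w = 6$
$a{\left(b \right)} = 1$
$m a{\left(w \right)} = 15 \cdot 1 = 15$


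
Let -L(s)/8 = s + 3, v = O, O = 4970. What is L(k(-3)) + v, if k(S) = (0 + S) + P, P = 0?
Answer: 4970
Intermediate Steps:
k(S) = S (k(S) = (0 + S) + 0 = S + 0 = S)
v = 4970
L(s) = -24 - 8*s (L(s) = -8*(s + 3) = -8*(3 + s) = -24 - 8*s)
L(k(-3)) + v = (-24 - 8*(-3)) + 4970 = (-24 + 24) + 4970 = 0 + 4970 = 4970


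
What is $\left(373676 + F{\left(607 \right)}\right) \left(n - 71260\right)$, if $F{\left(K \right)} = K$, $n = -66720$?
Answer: $-51643568340$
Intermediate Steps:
$\left(373676 + F{\left(607 \right)}\right) \left(n - 71260\right) = \left(373676 + 607\right) \left(-66720 - 71260\right) = 374283 \left(-137980\right) = -51643568340$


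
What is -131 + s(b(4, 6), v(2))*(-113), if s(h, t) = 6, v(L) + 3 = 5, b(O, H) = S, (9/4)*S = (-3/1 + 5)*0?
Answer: -809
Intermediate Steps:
S = 0 (S = 4*((-3/1 + 5)*0)/9 = 4*((-3*1 + 5)*0)/9 = 4*((-3 + 5)*0)/9 = 4*(2*0)/9 = (4/9)*0 = 0)
b(O, H) = 0
v(L) = 2 (v(L) = -3 + 5 = 2)
-131 + s(b(4, 6), v(2))*(-113) = -131 + 6*(-113) = -131 - 678 = -809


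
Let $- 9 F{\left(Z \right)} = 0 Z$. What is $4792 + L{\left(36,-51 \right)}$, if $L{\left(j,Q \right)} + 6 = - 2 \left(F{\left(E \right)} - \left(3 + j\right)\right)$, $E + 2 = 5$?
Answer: $4864$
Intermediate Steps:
$E = 3$ ($E = -2 + 5 = 3$)
$F{\left(Z \right)} = 0$ ($F{\left(Z \right)} = - \frac{0 Z}{9} = \left(- \frac{1}{9}\right) 0 = 0$)
$L{\left(j,Q \right)} = 2 j$ ($L{\left(j,Q \right)} = -6 - 2 \left(0 - \left(3 + j\right)\right) = -6 - 2 \left(-3 - j\right) = -6 + \left(6 + 2 j\right) = 2 j$)
$4792 + L{\left(36,-51 \right)} = 4792 + 2 \cdot 36 = 4792 + 72 = 4864$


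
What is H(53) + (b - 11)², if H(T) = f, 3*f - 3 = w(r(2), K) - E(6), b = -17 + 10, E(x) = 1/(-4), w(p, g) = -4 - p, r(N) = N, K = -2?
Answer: 3877/12 ≈ 323.08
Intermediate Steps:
E(x) = -¼
b = -7
f = -11/12 (f = 1 + ((-4 - 1*2) - 1*(-¼))/3 = 1 + ((-4 - 2) + ¼)/3 = 1 + (-6 + ¼)/3 = 1 + (⅓)*(-23/4) = 1 - 23/12 = -11/12 ≈ -0.91667)
H(T) = -11/12
H(53) + (b - 11)² = -11/12 + (-7 - 11)² = -11/12 + (-18)² = -11/12 + 324 = 3877/12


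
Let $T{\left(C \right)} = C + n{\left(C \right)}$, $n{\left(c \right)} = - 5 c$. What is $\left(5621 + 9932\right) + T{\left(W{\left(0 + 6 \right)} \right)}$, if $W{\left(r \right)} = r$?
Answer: $15529$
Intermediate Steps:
$T{\left(C \right)} = - 4 C$ ($T{\left(C \right)} = C - 5 C = - 4 C$)
$\left(5621 + 9932\right) + T{\left(W{\left(0 + 6 \right)} \right)} = \left(5621 + 9932\right) - 4 \left(0 + 6\right) = 15553 - 24 = 15529$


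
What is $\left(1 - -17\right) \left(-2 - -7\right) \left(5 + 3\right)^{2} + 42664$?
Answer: $48424$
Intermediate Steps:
$\left(1 - -17\right) \left(-2 - -7\right) \left(5 + 3\right)^{2} + 42664 = \left(1 + 17\right) \left(-2 + 7\right) 8^{2} + 42664 = 18 \cdot 5 \cdot 64 + 42664 = 90 \cdot 64 + 42664 = 5760 + 42664 = 48424$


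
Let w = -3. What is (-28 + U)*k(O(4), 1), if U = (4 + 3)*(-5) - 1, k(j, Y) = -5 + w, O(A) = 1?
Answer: 512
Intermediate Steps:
k(j, Y) = -8 (k(j, Y) = -5 - 3 = -8)
U = -36 (U = 7*(-5) - 1 = -35 - 1 = -36)
(-28 + U)*k(O(4), 1) = (-28 - 36)*(-8) = -64*(-8) = 512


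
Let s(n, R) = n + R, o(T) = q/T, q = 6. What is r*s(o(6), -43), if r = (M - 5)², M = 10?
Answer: -1050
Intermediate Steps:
r = 25 (r = (10 - 5)² = 5² = 25)
o(T) = 6/T
s(n, R) = R + n
r*s(o(6), -43) = 25*(-43 + 6/6) = 25*(-43 + 6*(⅙)) = 25*(-43 + 1) = 25*(-42) = -1050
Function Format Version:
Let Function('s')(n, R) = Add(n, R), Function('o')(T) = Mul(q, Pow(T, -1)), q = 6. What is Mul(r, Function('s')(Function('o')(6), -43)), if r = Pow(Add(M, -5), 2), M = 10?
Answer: -1050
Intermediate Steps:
r = 25 (r = Pow(Add(10, -5), 2) = Pow(5, 2) = 25)
Function('o')(T) = Mul(6, Pow(T, -1))
Function('s')(n, R) = Add(R, n)
Mul(r, Function('s')(Function('o')(6), -43)) = Mul(25, Add(-43, Mul(6, Pow(6, -1)))) = Mul(25, Add(-43, Mul(6, Rational(1, 6)))) = Mul(25, Add(-43, 1)) = Mul(25, -42) = -1050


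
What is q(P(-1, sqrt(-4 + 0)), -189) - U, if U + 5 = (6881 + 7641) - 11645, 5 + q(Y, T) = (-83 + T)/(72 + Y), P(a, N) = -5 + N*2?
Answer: -763477/265 + 64*I/265 ≈ -2881.0 + 0.24151*I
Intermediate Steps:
P(a, N) = -5 + 2*N
q(Y, T) = -5 + (-83 + T)/(72 + Y)
U = 2872 (U = -5 + ((6881 + 7641) - 11645) = -5 + (14522 - 11645) = -5 + 2877 = 2872)
q(P(-1, sqrt(-4 + 0)), -189) - U = (-443 - 189 - 5*(-5 + 2*sqrt(-4 + 0)))/(72 + (-5 + 2*sqrt(-4 + 0))) - 1*2872 = (-443 - 189 - 5*(-5 + 2*sqrt(-4)))/(72 + (-5 + 2*sqrt(-4))) - 2872 = (-443 - 189 - 5*(-5 + 2*(2*I)))/(72 + (-5 + 2*(2*I))) - 2872 = (-443 - 189 - 5*(-5 + 4*I))/(72 + (-5 + 4*I)) - 2872 = (-443 - 189 + (25 - 20*I))/(67 + 4*I) - 2872 = ((67 - 4*I)/4505)*(-607 - 20*I) - 2872 = (-607 - 20*I)*(67 - 4*I)/4505 - 2872 = -2872 + (-607 - 20*I)*(67 - 4*I)/4505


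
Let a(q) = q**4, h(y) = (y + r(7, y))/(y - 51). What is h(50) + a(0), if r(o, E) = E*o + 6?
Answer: -406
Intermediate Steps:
r(o, E) = 6 + E*o
h(y) = (6 + 8*y)/(-51 + y) (h(y) = (y + (6 + y*7))/(y - 51) = (y + (6 + 7*y))/(-51 + y) = (6 + 8*y)/(-51 + y))
h(50) + a(0) = 2*(3 + 4*50)/(-51 + 50) + 0**4 = 2*(3 + 200)/(-1) + 0 = 2*(-1)*203 + 0 = -406 + 0 = -406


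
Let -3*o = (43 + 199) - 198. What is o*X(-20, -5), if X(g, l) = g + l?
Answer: 1100/3 ≈ 366.67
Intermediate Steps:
o = -44/3 (o = -((43 + 199) - 198)/3 = -(242 - 198)/3 = -1/3*44 = -44/3 ≈ -14.667)
o*X(-20, -5) = -44*(-20 - 5)/3 = -44/3*(-25) = 1100/3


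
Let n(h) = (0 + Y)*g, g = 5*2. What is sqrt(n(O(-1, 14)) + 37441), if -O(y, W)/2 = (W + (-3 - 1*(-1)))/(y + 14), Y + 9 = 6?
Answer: sqrt(37411) ≈ 193.42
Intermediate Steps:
Y = -3 (Y = -9 + 6 = -3)
g = 10
O(y, W) = -2*(-2 + W)/(14 + y) (O(y, W) = -2*(W + (-3 - 1*(-1)))/(y + 14) = -2*(W + (-3 + 1))/(14 + y) = -2*(W - 2)/(14 + y) = -2*(-2 + W)/(14 + y))
n(h) = -30 (n(h) = (0 - 3)*10 = -3*10 = -30)
sqrt(n(O(-1, 14)) + 37441) = sqrt(-30 + 37441) = sqrt(37411)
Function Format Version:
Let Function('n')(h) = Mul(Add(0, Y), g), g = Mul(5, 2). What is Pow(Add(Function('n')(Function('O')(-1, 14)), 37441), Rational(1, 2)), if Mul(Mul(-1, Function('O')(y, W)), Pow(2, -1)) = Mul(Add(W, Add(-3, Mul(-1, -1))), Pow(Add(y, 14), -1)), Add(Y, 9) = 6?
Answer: Pow(37411, Rational(1, 2)) ≈ 193.42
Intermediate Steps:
Y = -3 (Y = Add(-9, 6) = -3)
g = 10
Function('O')(y, W) = Mul(-2, Pow(Add(14, y), -1), Add(-2, W)) (Function('O')(y, W) = Mul(-2, Mul(Add(W, Add(-3, Mul(-1, -1))), Pow(Add(y, 14), -1))) = Mul(-2, Mul(Add(W, Add(-3, 1)), Pow(Add(14, y), -1))) = Mul(-2, Mul(Add(W, -2), Pow(Add(14, y), -1))) = Mul(-2, Mul(Add(-2, W), Pow(Add(14, y), -1))) = Mul(-2, Mul(Pow(Add(14, y), -1), Add(-2, W))) = Mul(-2, Pow(Add(14, y), -1), Add(-2, W)))
Function('n')(h) = -30 (Function('n')(h) = Mul(Add(0, -3), 10) = Mul(-3, 10) = -30)
Pow(Add(Function('n')(Function('O')(-1, 14)), 37441), Rational(1, 2)) = Pow(Add(-30, 37441), Rational(1, 2)) = Pow(37411, Rational(1, 2))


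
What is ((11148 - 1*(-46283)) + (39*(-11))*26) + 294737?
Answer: 341014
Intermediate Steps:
((11148 - 1*(-46283)) + (39*(-11))*26) + 294737 = ((11148 + 46283) - 429*26) + 294737 = (57431 - 11154) + 294737 = 46277 + 294737 = 341014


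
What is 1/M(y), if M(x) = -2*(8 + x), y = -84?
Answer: 1/152 ≈ 0.0065789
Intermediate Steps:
M(x) = -16 - 2*x
1/M(y) = 1/(-16 - 2*(-84)) = 1/(-16 + 168) = 1/152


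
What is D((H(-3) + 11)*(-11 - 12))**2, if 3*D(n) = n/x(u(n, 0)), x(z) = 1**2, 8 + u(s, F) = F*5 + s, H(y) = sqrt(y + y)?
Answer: 60835/9 + 11638*I*sqrt(6)/9 ≈ 6759.4 + 3167.5*I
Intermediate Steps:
H(y) = sqrt(2)*sqrt(y) (H(y) = sqrt(2*y) = sqrt(2)*sqrt(y))
u(s, F) = -8 + s + 5*F (u(s, F) = -8 + (F*5 + s) = -8 + (5*F + s) = -8 + (s + 5*F) = -8 + s + 5*F)
x(z) = 1
D(n) = n/3 (D(n) = (n/1)/3 = (n*1)/3 = n/3)
D((H(-3) + 11)*(-11 - 12))**2 = (((sqrt(2)*sqrt(-3) + 11)*(-11 - 12))/3)**2 = (((sqrt(2)*(I*sqrt(3)) + 11)*(-23))/3)**2 = (((I*sqrt(6) + 11)*(-23))/3)**2 = (((11 + I*sqrt(6))*(-23))/3)**2 = ((-253 - 23*I*sqrt(6))/3)**2 = (-253/3 - 23*I*sqrt(6)/3)**2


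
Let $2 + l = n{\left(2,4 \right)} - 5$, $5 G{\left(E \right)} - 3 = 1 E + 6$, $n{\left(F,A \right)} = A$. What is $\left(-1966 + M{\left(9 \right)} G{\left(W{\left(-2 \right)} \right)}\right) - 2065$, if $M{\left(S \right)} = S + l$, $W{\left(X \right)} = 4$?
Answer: $- \frac{20077}{5} \approx -4015.4$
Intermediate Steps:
$G{\left(E \right)} = \frac{9}{5} + \frac{E}{5}$ ($G{\left(E \right)} = \frac{3}{5} + \frac{1 E + 6}{5} = \frac{3}{5} + \frac{E + 6}{5} = \frac{3}{5} + \frac{6 + E}{5} = \frac{3}{5} + \left(\frac{6}{5} + \frac{E}{5}\right) = \frac{9}{5} + \frac{E}{5}$)
$l = -3$ ($l = -2 + \left(4 - 5\right) = -2 - 1 = -3$)
$M{\left(S \right)} = -3 + S$ ($M{\left(S \right)} = S - 3 = -3 + S$)
$\left(-1966 + M{\left(9 \right)} G{\left(W{\left(-2 \right)} \right)}\right) - 2065 = \left(-1966 + \left(-3 + 9\right) \left(\frac{9}{5} + \frac{1}{5} \cdot 4\right)\right) - 2065 = \left(-1966 + 6 \left(\frac{9}{5} + \frac{4}{5}\right)\right) - 2065 = \left(-1966 + 6 \cdot \frac{13}{5}\right) - 2065 = \left(-1966 + \frac{78}{5}\right) - 2065 = - \frac{9752}{5} - 2065 = - \frac{20077}{5}$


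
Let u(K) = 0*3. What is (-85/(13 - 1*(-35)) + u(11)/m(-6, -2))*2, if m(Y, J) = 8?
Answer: -85/24 ≈ -3.5417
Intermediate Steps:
u(K) = 0
(-85/(13 - 1*(-35)) + u(11)/m(-6, -2))*2 = (-85/(13 - 1*(-35)) + 0/8)*2 = (-85/(13 + 35) + 0*(⅛))*2 = (-85/48 + 0)*2 = -85/48*2 = -85/24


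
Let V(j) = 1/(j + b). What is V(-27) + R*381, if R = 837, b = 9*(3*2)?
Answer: 8610220/27 ≈ 3.1890e+5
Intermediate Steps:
b = 54 (b = 9*6 = 54)
V(j) = 1/(54 + j) (V(j) = 1/(j + 54) = 1/(54 + j))
V(-27) + R*381 = 1/(54 - 27) + 837*381 = 1/27 + 318897 = 8610220/27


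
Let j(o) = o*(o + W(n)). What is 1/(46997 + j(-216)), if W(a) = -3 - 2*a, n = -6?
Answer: 1/91709 ≈ 1.0904e-5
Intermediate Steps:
j(o) = o*(9 + o) (j(o) = o*(o + (-3 - 2*(-6))) = o*(o + (-3 + 12)) = o*(o + 9) = o*(9 + o))
1/(46997 + j(-216)) = 1/(46997 - 216*(9 - 216)) = 1/(46997 - 216*(-207)) = 1/(46997 + 44712) = 1/91709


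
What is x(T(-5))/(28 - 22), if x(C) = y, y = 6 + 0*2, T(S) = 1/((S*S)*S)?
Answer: 1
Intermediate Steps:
T(S) = S⁻³ (T(S) = 1/(S²*S) = 1/(S³) = S⁻³)
y = 6 (y = 6 + 0 = 6)
x(C) = 6
x(T(-5))/(28 - 22) = 6/(28 - 22) = 6/6 = 6*(⅙) = 1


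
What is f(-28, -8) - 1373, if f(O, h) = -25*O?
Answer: -673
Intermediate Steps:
f(-28, -8) - 1373 = -25*(-28) - 1373 = 700 - 1373 = -673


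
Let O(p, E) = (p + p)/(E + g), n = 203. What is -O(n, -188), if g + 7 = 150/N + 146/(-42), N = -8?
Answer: 34104/18247 ≈ 1.8690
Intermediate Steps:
g = -2455/84 (g = -7 + (150/(-8) + 146/(-42)) = -7 + (150*(-1/8) + 146*(-1/42)) = -7 + (-75/4 - 73/21) = -7 - 1867/84 = -2455/84 ≈ -29.226)
O(p, E) = 2*p/(-2455/84 + E) (O(p, E) = (p + p)/(E - 2455/84) = (2*p)/(-2455/84 + E) = 2*p/(-2455/84 + E))
-O(n, -188) = -168*203/(-2455 + 84*(-188)) = -168*203/(-2455 - 15792) = -168*203/(-18247) = -168*203*(-1)/18247 = -1*(-34104/18247) = 34104/18247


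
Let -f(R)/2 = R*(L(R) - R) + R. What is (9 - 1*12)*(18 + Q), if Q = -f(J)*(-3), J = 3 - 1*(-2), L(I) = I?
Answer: 36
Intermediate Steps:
J = 5 (J = 3 + 2 = 5)
f(R) = -2*R (f(R) = -2*(R*(R - R) + R) = -2*(R*0 + R) = -2*(0 + R) = -2*R)
Q = -30 (Q = -(-2)*5*(-3) = -1*(-10)*(-3) = 10*(-3) = -30)
(9 - 1*12)*(18 + Q) = (9 - 1*12)*(18 - 30) = (9 - 12)*(-12) = -3*(-12) = 36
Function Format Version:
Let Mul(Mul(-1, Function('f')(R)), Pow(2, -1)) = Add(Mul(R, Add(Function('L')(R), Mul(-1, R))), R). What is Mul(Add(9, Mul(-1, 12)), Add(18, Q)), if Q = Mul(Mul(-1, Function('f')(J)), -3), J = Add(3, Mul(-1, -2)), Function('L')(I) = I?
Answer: 36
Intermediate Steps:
J = 5 (J = Add(3, 2) = 5)
Function('f')(R) = Mul(-2, R) (Function('f')(R) = Mul(-2, Add(Mul(R, Add(R, Mul(-1, R))), R)) = Mul(-2, Add(Mul(R, 0), R)) = Mul(-2, Add(0, R)) = Mul(-2, R))
Q = -30 (Q = Mul(Mul(-1, Mul(-2, 5)), -3) = Mul(Mul(-1, -10), -3) = Mul(10, -3) = -30)
Mul(Add(9, Mul(-1, 12)), Add(18, Q)) = Mul(Add(9, Mul(-1, 12)), Add(18, -30)) = Mul(Add(9, -12), -12) = Mul(-3, -12) = 36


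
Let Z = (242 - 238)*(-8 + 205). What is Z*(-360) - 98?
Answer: -283778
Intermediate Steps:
Z = 788 (Z = 4*197 = 788)
Z*(-360) - 98 = 788*(-360) - 98 = -283680 - 98 = -283778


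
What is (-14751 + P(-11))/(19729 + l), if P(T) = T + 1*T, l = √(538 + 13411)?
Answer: -291456517/389219492 + 14773*√13949/389219492 ≈ -0.74434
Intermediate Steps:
l = √13949 ≈ 118.11
P(T) = 2*T (P(T) = T + T = 2*T)
(-14751 + P(-11))/(19729 + l) = (-14751 + 2*(-11))/(19729 + √13949) = (-14751 - 22)/(19729 + √13949) = -14773/(19729 + √13949)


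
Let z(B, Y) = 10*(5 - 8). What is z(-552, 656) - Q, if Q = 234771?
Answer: -234801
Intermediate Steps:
z(B, Y) = -30 (z(B, Y) = 10*(-3) = -30)
z(-552, 656) - Q = -30 - 1*234771 = -30 - 234771 = -234801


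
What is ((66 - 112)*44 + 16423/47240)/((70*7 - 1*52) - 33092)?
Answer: 95597337/1542574960 ≈ 0.061973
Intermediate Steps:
((66 - 112)*44 + 16423/47240)/((70*7 - 1*52) - 33092) = (-46*44 + 16423*(1/47240))/((490 - 52) - 33092) = (-2024 + 16423/47240)/(438 - 33092) = -95597337/47240/(-32654) = -95597337/47240*(-1/32654) = 95597337/1542574960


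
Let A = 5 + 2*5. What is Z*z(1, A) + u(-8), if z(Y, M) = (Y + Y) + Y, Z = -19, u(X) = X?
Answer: -65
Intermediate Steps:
A = 15 (A = 5 + 10 = 15)
z(Y, M) = 3*Y (z(Y, M) = 2*Y + Y = 3*Y)
Z*z(1, A) + u(-8) = -57 - 8 = -65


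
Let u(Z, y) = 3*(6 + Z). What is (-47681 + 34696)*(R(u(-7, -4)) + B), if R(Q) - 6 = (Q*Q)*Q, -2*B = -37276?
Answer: -241741745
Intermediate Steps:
u(Z, y) = 18 + 3*Z
B = 18638 (B = -½*(-37276) = 18638)
R(Q) = 6 + Q³ (R(Q) = 6 + (Q*Q)*Q = 6 + Q²*Q = 6 + Q³)
(-47681 + 34696)*(R(u(-7, -4)) + B) = (-47681 + 34696)*((6 + (18 + 3*(-7))³) + 18638) = -12985*((6 + (18 - 21)³) + 18638) = -12985*((6 + (-3)³) + 18638) = -12985*((6 - 27) + 18638) = -12985*(-21 + 18638) = -12985*18617 = -241741745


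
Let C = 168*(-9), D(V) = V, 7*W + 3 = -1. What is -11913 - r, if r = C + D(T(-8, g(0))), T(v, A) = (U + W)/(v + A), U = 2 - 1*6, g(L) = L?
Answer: -72811/7 ≈ -10402.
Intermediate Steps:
W = -4/7 (W = -3/7 + (⅐)*(-1) = -3/7 - ⅐ = -4/7 ≈ -0.57143)
U = -4 (U = 2 - 6 = -4)
T(v, A) = -32/(7*(A + v)) (T(v, A) = (-4 - 4/7)/(v + A) = -32/(7*(A + v)))
C = -1512
r = -10580/7 (r = -1512 - 32/(7*0 + 7*(-8)) = -1512 - 32/(0 - 56) = -1512 - 32/(-56) = -1512 - 32*(-1/56) = -1512 + 4/7 = -10580/7 ≈ -1511.4)
-11913 - r = -11913 - 1*(-10580/7) = -11913 + 10580/7 = -72811/7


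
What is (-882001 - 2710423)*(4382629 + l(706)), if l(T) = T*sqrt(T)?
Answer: -15744261602696 - 2536251344*sqrt(706) ≈ -1.5812e+13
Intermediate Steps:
l(T) = T**(3/2)
(-882001 - 2710423)*(4382629 + l(706)) = (-882001 - 2710423)*(4382629 + 706**(3/2)) = -3592424*(4382629 + 706*sqrt(706)) = -15744261602696 - 2536251344*sqrt(706)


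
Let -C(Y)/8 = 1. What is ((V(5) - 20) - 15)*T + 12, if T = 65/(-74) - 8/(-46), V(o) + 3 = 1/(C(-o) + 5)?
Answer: 8659/222 ≈ 39.005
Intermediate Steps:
C(Y) = -8 (C(Y) = -8*1 = -8)
V(o) = -10/3 (V(o) = -3 + 1/(-8 + 5) = -3 + 1/(-3) = -3 - ⅓ = -10/3)
T = -1199/1702 (T = 65*(-1/74) - 8*(-1/46) = -65/74 + 4/23 = -1199/1702 ≈ -0.70446)
((V(5) - 20) - 15)*T + 12 = ((-10/3 - 20) - 15)*(-1199/1702) + 12 = (-70/3 - 15)*(-1199/1702) + 12 = -115/3*(-1199/1702) + 12 = 5995/222 + 12 = 8659/222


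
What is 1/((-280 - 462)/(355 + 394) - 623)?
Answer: -107/66767 ≈ -0.0016026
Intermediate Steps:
1/((-280 - 462)/(355 + 394) - 623) = 1/(-742/749 - 623) = 1/(-742*1/749 - 623) = 1/(-106/107 - 623) = 1/(-66767/107) = -107/66767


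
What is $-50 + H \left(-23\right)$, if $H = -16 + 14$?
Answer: $-4$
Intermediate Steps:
$H = -2$
$-50 + H \left(-23\right) = -50 - -46 = -50 + 46 = -4$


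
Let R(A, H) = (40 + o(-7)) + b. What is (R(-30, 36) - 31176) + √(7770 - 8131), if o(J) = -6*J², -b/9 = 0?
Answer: -31430 + 19*I ≈ -31430.0 + 19.0*I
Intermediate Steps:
b = 0 (b = -9*0 = 0)
R(A, H) = -254 (R(A, H) = (40 - 6*(-7)²) + 0 = (40 - 6*49) + 0 = (40 - 294) + 0 = -254 + 0 = -254)
(R(-30, 36) - 31176) + √(7770 - 8131) = (-254 - 31176) + √(7770 - 8131) = -31430 + √(-361) = -31430 + 19*I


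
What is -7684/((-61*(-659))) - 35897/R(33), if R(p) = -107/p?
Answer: 47618953411/4301293 ≈ 11071.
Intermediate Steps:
-7684/((-61*(-659))) - 35897/R(33) = -7684/((-61*(-659))) - 35897/((-107/33)) = -7684/40199 - 35897/((-107*1/33)) = -7684*1/40199 - 35897/(-107/33) = -7684/40199 - 35897*(-33/107) = -7684/40199 + 1184601/107 = 47618953411/4301293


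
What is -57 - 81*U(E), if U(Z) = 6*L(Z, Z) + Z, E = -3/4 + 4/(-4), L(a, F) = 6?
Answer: -11325/4 ≈ -2831.3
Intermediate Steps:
E = -7/4 (E = -3*¼ + 4*(-¼) = -¾ - 1 = -7/4 ≈ -1.7500)
U(Z) = 36 + Z (U(Z) = 6*6 + Z = 36 + Z)
-57 - 81*U(E) = -57 - 81*(36 - 7/4) = -57 - 81*137/4 = -57 - 11097/4 = -11325/4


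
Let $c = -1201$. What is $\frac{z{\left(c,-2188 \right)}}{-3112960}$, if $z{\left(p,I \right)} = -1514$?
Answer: $\frac{757}{1556480} \approx 0.00048635$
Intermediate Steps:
$\frac{z{\left(c,-2188 \right)}}{-3112960} = - \frac{1514}{-3112960} = \left(-1514\right) \left(- \frac{1}{3112960}\right) = \frac{757}{1556480}$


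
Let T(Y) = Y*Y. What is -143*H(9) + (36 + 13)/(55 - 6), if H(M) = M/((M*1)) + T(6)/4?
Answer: -1429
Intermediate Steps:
T(Y) = Y²
H(M) = 10 (H(M) = M/((M*1)) + 6²/4 = M/M + 36*(¼) = 1 + 9 = 10)
-143*H(9) + (36 + 13)/(55 - 6) = -143*10 + (36 + 13)/(55 - 6) = -1430 + 49/49 = -1430 + 49*(1/49) = -1430 + 1 = -1429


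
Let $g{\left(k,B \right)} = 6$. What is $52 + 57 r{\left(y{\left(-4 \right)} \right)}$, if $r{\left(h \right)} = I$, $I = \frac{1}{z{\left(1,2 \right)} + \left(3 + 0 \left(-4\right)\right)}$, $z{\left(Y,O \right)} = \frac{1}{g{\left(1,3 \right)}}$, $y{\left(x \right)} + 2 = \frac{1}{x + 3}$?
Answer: $70$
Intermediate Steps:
$y{\left(x \right)} = -2 + \frac{1}{3 + x}$ ($y{\left(x \right)} = -2 + \frac{1}{x + 3} = -2 + \frac{1}{3 + x}$)
$z{\left(Y,O \right)} = \frac{1}{6}$
$I = \frac{6}{19}$ ($I = \frac{1}{\frac{1}{6} + \left(3 + 0 \left(-4\right)\right)} = \frac{1}{\frac{1}{6} + \left(3 + 0\right)} = \frac{1}{\frac{1}{6} + 3} = \frac{1}{\frac{19}{6}} = \frac{6}{19} \approx 0.31579$)
$r{\left(h \right)} = \frac{6}{19}$
$52 + 57 r{\left(y{\left(-4 \right)} \right)} = 52 + 57 \cdot \frac{6}{19} = 52 + 18 = 70$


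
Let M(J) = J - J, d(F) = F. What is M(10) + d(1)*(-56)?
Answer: -56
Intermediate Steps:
M(J) = 0
M(10) + d(1)*(-56) = 0 + 1*(-56) = 0 - 56 = -56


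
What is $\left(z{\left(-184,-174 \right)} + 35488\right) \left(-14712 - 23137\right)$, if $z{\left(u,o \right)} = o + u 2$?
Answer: $-1322671154$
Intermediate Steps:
$z{\left(u,o \right)} = o + 2 u$
$\left(z{\left(-184,-174 \right)} + 35488\right) \left(-14712 - 23137\right) = \left(\left(-174 + 2 \left(-184\right)\right) + 35488\right) \left(-14712 - 23137\right) = \left(\left(-174 - 368\right) + 35488\right) \left(-37849\right) = \left(-542 + 35488\right) \left(-37849\right) = 34946 \left(-37849\right) = -1322671154$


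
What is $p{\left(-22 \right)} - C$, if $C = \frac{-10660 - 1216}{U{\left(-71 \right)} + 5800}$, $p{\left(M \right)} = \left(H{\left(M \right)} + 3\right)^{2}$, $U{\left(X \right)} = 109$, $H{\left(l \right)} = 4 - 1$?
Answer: $\frac{224600}{5909} \approx 38.01$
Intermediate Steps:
$H{\left(l \right)} = 3$
$p{\left(M \right)} = 36$ ($p{\left(M \right)} = \left(3 + 3\right)^{2} = 6^{2} = 36$)
$C = - \frac{11876}{5909}$ ($C = \frac{-10660 - 1216}{109 + 5800} = - \frac{11876}{5909} \approx -2.0098$)
$p{\left(-22 \right)} - C = 36 - - \frac{11876}{5909} = 36 + \frac{11876}{5909} = \frac{224600}{5909}$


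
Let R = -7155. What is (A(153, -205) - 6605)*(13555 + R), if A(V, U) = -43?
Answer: -42547200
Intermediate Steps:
(A(153, -205) - 6605)*(13555 + R) = (-43 - 6605)*(13555 - 7155) = -6648*6400 = -42547200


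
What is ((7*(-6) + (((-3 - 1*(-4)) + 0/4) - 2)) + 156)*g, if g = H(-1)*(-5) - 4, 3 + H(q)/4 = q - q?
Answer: 6328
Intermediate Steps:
H(q) = -12 (H(q) = -12 + 4*(q - q) = -12 + 4*0 = -12 + 0 = -12)
g = 56 (g = -12*(-5) - 4 = 60 - 4 = 56)
((7*(-6) + (((-3 - 1*(-4)) + 0/4) - 2)) + 156)*g = ((7*(-6) + (((-3 - 1*(-4)) + 0/4) - 2)) + 156)*56 = ((-42 + (((-3 + 4) + 0*(¼)) - 2)) + 156)*56 = ((-42 + ((1 + 0) - 2)) + 156)*56 = ((-42 + (1 - 2)) + 156)*56 = ((-42 - 1) + 156)*56 = (-43 + 156)*56 = 113*56 = 6328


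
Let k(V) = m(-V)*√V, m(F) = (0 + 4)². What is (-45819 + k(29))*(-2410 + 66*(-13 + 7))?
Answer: 128568114 - 44896*√29 ≈ 1.2833e+8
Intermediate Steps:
m(F) = 16 (m(F) = 4² = 16)
k(V) = 16*√V
(-45819 + k(29))*(-2410 + 66*(-13 + 7)) = (-45819 + 16*√29)*(-2410 + 66*(-13 + 7)) = (-45819 + 16*√29)*(-2410 + 66*(-6)) = (-45819 + 16*√29)*(-2410 - 396) = (-45819 + 16*√29)*(-2806) = 128568114 - 44896*√29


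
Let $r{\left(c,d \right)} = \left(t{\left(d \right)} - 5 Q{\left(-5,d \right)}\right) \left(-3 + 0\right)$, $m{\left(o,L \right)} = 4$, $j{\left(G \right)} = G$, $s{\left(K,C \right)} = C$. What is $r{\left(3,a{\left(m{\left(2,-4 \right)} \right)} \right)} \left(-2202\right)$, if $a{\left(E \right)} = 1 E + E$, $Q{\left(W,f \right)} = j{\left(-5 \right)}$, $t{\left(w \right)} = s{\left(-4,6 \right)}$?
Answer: $204786$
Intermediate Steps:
$t{\left(w \right)} = 6$
$Q{\left(W,f \right)} = -5$
$a{\left(E \right)} = 2 E$ ($a{\left(E \right)} = E + E = 2 E$)
$r{\left(c,d \right)} = -93$ ($r{\left(c,d \right)} = \left(6 - -25\right) \left(-3 + 0\right) = \left(6 + 25\right) \left(-3\right) = 31 \left(-3\right) = -93$)
$r{\left(3,a{\left(m{\left(2,-4 \right)} \right)} \right)} \left(-2202\right) = \left(-93\right) \left(-2202\right) = 204786$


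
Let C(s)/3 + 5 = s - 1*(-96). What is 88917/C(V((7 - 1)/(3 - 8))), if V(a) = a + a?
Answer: 148195/443 ≈ 334.53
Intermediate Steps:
V(a) = 2*a
C(s) = 273 + 3*s (C(s) = -15 + 3*(s - 1*(-96)) = -15 + 3*(s + 96) = -15 + 3*(96 + s) = -15 + (288 + 3*s) = 273 + 3*s)
88917/C(V((7 - 1)/(3 - 8))) = 88917/(273 + 3*(2*((7 - 1)/(3 - 8)))) = 88917/(273 + 3*(2*(6/(-5)))) = 88917/(273 + 3*(2*(6*(-⅕)))) = 88917/(273 + 3*(2*(-6/5))) = 88917/(273 + 3*(-12/5)) = 88917/(273 - 36/5) = 88917/(1329/5) = 88917*(5/1329) = 148195/443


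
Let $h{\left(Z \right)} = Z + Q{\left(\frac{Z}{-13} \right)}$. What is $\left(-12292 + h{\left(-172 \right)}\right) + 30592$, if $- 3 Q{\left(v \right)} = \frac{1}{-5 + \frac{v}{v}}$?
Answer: $\frac{217537}{12} \approx 18128.0$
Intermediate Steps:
$Q{\left(v \right)} = \frac{1}{12}$ ($Q{\left(v \right)} = - \frac{1}{3 \left(-5 + \frac{v}{v}\right)} = - \frac{1}{3 \left(-5 + 1\right)} = - \frac{1}{3 \left(-4\right)} = \left(- \frac{1}{3}\right) \left(- \frac{1}{4}\right) = \frac{1}{12}$)
$h{\left(Z \right)} = \frac{1}{12} + Z$ ($h{\left(Z \right)} = Z + \frac{1}{12} = \frac{1}{12} + Z$)
$\left(-12292 + h{\left(-172 \right)}\right) + 30592 = \left(-12292 + \left(\frac{1}{12} - 172\right)\right) + 30592 = \left(-12292 - \frac{2063}{12}\right) + 30592 = - \frac{149567}{12} + 30592 = \frac{217537}{12}$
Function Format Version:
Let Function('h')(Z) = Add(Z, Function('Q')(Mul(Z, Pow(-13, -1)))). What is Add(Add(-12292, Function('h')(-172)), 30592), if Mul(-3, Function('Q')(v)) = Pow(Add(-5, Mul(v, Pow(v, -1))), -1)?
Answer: Rational(217537, 12) ≈ 18128.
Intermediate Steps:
Function('Q')(v) = Rational(1, 12) (Function('Q')(v) = Mul(Rational(-1, 3), Pow(Add(-5, Mul(v, Pow(v, -1))), -1)) = Mul(Rational(-1, 3), Pow(Add(-5, 1), -1)) = Mul(Rational(-1, 3), Pow(-4, -1)) = Mul(Rational(-1, 3), Rational(-1, 4)) = Rational(1, 12))
Function('h')(Z) = Add(Rational(1, 12), Z) (Function('h')(Z) = Add(Z, Rational(1, 12)) = Add(Rational(1, 12), Z))
Add(Add(-12292, Function('h')(-172)), 30592) = Add(Add(-12292, Add(Rational(1, 12), -172)), 30592) = Add(Add(-12292, Rational(-2063, 12)), 30592) = Add(Rational(-149567, 12), 30592) = Rational(217537, 12)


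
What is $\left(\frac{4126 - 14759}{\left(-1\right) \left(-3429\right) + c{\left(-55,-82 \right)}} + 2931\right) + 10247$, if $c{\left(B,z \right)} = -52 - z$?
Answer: $\frac{45572069}{3459} \approx 13175.0$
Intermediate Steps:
$\left(\frac{4126 - 14759}{\left(-1\right) \left(-3429\right) + c{\left(-55,-82 \right)}} + 2931\right) + 10247 = \left(\frac{4126 - 14759}{\left(-1\right) \left(-3429\right) - -30} + 2931\right) + 10247 = \left(- \frac{10633}{3429 + \left(-52 + 82\right)} + 2931\right) + 10247 = \left(- \frac{10633}{3429 + 30} + 2931\right) + 10247 = \left(- \frac{10633}{3459} + 2931\right) + 10247 = \frac{10127696}{3459} + 10247 = \frac{45572069}{3459}$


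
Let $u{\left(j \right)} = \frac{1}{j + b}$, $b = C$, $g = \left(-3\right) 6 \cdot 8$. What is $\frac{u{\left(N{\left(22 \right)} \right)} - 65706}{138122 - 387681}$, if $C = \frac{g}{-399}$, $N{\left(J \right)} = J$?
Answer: $\frac{195409511}{742188466} \approx 0.26329$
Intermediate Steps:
$g = -144$ ($g = \left(-18\right) 8 = -144$)
$C = \frac{48}{133}$ ($C = - \frac{144}{-399} = \left(-144\right) \left(- \frac{1}{399}\right) = \frac{48}{133} \approx 0.3609$)
$b = \frac{48}{133} \approx 0.3609$
$u{\left(j \right)} = \frac{1}{\frac{48}{133} + j}$ ($u{\left(j \right)} = \frac{1}{j + \frac{48}{133}} = \frac{1}{\frac{48}{133} + j}$)
$\frac{u{\left(N{\left(22 \right)} \right)} - 65706}{138122 - 387681} = \frac{\frac{133}{48 + 133 \cdot 22} - 65706}{138122 - 387681} = \frac{\frac{133}{48 + 2926} - 65706}{-249559} = \left(\frac{133}{2974} - 65706\right) \left(- \frac{1}{249559}\right) = \left(- \frac{195409511}{2974}\right) \left(- \frac{1}{249559}\right) = \frac{195409511}{742188466}$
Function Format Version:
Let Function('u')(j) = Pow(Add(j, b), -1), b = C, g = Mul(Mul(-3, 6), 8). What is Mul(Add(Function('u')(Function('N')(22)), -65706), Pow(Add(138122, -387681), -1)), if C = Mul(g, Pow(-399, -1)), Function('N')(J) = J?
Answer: Rational(195409511, 742188466) ≈ 0.26329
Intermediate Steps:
g = -144 (g = Mul(-18, 8) = -144)
C = Rational(48, 133) (C = Mul(-144, Pow(-399, -1)) = Mul(-144, Rational(-1, 399)) = Rational(48, 133) ≈ 0.36090)
b = Rational(48, 133) ≈ 0.36090
Function('u')(j) = Pow(Add(Rational(48, 133), j), -1) (Function('u')(j) = Pow(Add(j, Rational(48, 133)), -1) = Pow(Add(Rational(48, 133), j), -1))
Mul(Add(Function('u')(Function('N')(22)), -65706), Pow(Add(138122, -387681), -1)) = Mul(Add(Mul(133, Pow(Add(48, Mul(133, 22)), -1)), -65706), Pow(Add(138122, -387681), -1)) = Mul(Add(Mul(133, Pow(Add(48, 2926), -1)), -65706), Pow(-249559, -1)) = Mul(Add(Mul(133, Pow(2974, -1)), -65706), Rational(-1, 249559)) = Mul(Add(Mul(133, Rational(1, 2974)), -65706), Rational(-1, 249559)) = Mul(Add(Rational(133, 2974), -65706), Rational(-1, 249559)) = Mul(Rational(-195409511, 2974), Rational(-1, 249559)) = Rational(195409511, 742188466)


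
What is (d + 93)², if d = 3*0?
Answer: 8649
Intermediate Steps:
d = 0
(d + 93)² = (0 + 93)² = 93² = 8649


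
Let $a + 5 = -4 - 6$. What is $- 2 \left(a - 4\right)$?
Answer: $38$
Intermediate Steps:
$a = -15$ ($a = -5 - 10 = -15$)
$- 2 \left(a - 4\right) = - 2 \left(-15 - 4\right) = \left(-2\right) \left(-19\right) = 38$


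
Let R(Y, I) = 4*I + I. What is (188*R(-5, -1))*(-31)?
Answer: 29140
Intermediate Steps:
R(Y, I) = 5*I
(188*R(-5, -1))*(-31) = (188*(5*(-1)))*(-31) = (188*(-5))*(-31) = -940*(-31) = 29140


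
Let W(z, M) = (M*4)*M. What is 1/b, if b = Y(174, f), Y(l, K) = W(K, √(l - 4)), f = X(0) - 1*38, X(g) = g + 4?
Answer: 1/680 ≈ 0.0014706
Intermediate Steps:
X(g) = 4 + g
W(z, M) = 4*M² (W(z, M) = (4*M)*M = 4*M²)
f = -34 (f = (4 + 0) - 1*38 = 4 - 38 = -34)
Y(l, K) = -16 + 4*l (Y(l, K) = 4*(√(l - 4))² = 4*(√(-4 + l))² = 4*(-4 + l) = -16 + 4*l)
b = 680 (b = -16 + 4*174 = -16 + 696 = 680)
1/b = 1/680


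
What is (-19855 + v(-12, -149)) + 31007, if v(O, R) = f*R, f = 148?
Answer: -10900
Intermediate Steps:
v(O, R) = 148*R
(-19855 + v(-12, -149)) + 31007 = (-19855 + 148*(-149)) + 31007 = (-19855 - 22052) + 31007 = -41907 + 31007 = -10900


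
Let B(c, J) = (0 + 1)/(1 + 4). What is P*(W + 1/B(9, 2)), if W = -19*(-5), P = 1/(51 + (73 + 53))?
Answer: 100/177 ≈ 0.56497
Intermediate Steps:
P = 1/177 (P = 1/(51 + 126) = 1/177 ≈ 0.0056497)
B(c, J) = 1/5
W = 95
P*(W + 1/B(9, 2)) = (95 + 1/(1/5))/177 = (95 + 5)/177 = (1/177)*100 = 100/177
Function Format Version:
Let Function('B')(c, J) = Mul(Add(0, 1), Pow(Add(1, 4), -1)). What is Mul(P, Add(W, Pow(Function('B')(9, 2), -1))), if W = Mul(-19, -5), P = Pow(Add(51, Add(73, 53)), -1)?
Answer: Rational(100, 177) ≈ 0.56497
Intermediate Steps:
P = Rational(1, 177) (P = Pow(Add(51, 126), -1) = Pow(177, -1) = Rational(1, 177) ≈ 0.0056497)
Function('B')(c, J) = Rational(1, 5) (Function('B')(c, J) = Mul(1, Pow(5, -1)) = Mul(1, Rational(1, 5)) = Rational(1, 5))
W = 95
Mul(P, Add(W, Pow(Function('B')(9, 2), -1))) = Mul(Rational(1, 177), Add(95, Pow(Rational(1, 5), -1))) = Mul(Rational(1, 177), Add(95, 5)) = Mul(Rational(1, 177), 100) = Rational(100, 177)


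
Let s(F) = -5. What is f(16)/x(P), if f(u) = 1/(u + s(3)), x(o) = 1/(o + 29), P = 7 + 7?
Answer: 43/11 ≈ 3.9091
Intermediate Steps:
P = 14
x(o) = 1/(29 + o)
f(u) = 1/(-5 + u) (f(u) = 1/(u - 5) = 1/(-5 + u))
f(16)/x(P) = 1/((-5 + 16)*(1/(29 + 14))) = 1/(11*(1/43)) = (1/11)*43 = 43/11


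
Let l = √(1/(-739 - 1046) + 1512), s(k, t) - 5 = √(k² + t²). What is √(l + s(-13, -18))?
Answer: √(15931125 + 1785*√4817570415 + 3186225*√493)/1785 ≈ 8.1295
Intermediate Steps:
s(k, t) = 5 + √(k² + t²)
l = √4817570415/1785 (l = √(1/(-1785) + 1512) = √(-1/1785 + 1512) = √(2698919/1785) = √4817570415/1785 ≈ 38.884)
√(l + s(-13, -18)) = √(√4817570415/1785 + (5 + √((-13)² + (-18)²))) = √(√4817570415/1785 + (5 + √(169 + 324))) = √(√4817570415/1785 + (5 + √493)) = √(5 + √493 + √4817570415/1785)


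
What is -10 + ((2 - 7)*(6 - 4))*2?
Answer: -30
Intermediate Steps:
-10 + ((2 - 7)*(6 - 4))*2 = -10 - 5*2*2 = -10 - 10*2 = -10 - 20 = -30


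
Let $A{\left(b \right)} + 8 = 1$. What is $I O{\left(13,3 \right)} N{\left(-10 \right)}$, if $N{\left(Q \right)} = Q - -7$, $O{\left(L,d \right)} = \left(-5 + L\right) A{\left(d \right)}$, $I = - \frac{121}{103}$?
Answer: $- \frac{20328}{103} \approx -197.36$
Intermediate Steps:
$A{\left(b \right)} = -7$ ($A{\left(b \right)} = -8 + 1 = -7$)
$I = - \frac{121}{103}$ ($I = \left(-121\right) \frac{1}{103} = - \frac{121}{103} \approx -1.1748$)
$O{\left(L,d \right)} = 35 - 7 L$ ($O{\left(L,d \right)} = \left(-5 + L\right) \left(-7\right) = 35 - 7 L$)
$N{\left(Q \right)} = 7 + Q$ ($N{\left(Q \right)} = Q + 7 = 7 + Q$)
$I O{\left(13,3 \right)} N{\left(-10 \right)} = - \frac{121 \left(35 - 91\right)}{103} \left(7 - 10\right) = - \frac{121 \left(35 - 91\right)}{103} \left(-3\right) = \left(- \frac{121}{103}\right) \left(-56\right) \left(-3\right) = \frac{6776}{103} \left(-3\right) = - \frac{20328}{103}$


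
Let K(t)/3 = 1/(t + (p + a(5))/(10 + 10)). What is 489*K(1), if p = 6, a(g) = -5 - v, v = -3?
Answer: 2445/2 ≈ 1222.5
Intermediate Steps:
a(g) = -2 (a(g) = -5 - 1*(-3) = -5 + 3 = -2)
K(t) = 3/(⅕ + t) (K(t) = 3/(t + (6 - 2)/(10 + 10)) = 3/(t + 4/20) = 3/(t + 4*(1/20)) = 3/(t + ⅕) = 3/(⅕ + t))
489*K(1) = 489*(15/(1 + 5*1)) = 489*(15/(1 + 5)) = 489*(15/6) = 489*(15*(⅙)) = 489*(5/2) = 2445/2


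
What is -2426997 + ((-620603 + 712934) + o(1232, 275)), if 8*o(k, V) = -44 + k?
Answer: -4669035/2 ≈ -2.3345e+6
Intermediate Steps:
o(k, V) = -11/2 + k/8 (o(k, V) = (-44 + k)/8 = -11/2 + k/8)
-2426997 + ((-620603 + 712934) + o(1232, 275)) = -2426997 + ((-620603 + 712934) + (-11/2 + (1/8)*1232)) = -2426997 + (92331 + (-11/2 + 154)) = -2426997 + (92331 + 297/2) = -2426997 + 184959/2 = -4669035/2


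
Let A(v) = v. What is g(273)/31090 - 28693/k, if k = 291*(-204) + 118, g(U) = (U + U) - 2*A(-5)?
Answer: 462503073/920979070 ≈ 0.50219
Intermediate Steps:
g(U) = 10 + 2*U (g(U) = (U + U) - 2*(-5) = 2*U + 10 = 10 + 2*U)
k = -59246 (k = -59364 + 118 = -59246)
g(273)/31090 - 28693/k = (10 + 2*273)/31090 - 28693/(-59246) = (10 + 546)*(1/31090) - 28693*(-1/59246) = 556*(1/31090) + 28693/59246 = 278/15545 + 28693/59246 = 462503073/920979070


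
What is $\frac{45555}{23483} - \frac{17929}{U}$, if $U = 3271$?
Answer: $- \frac{272016302}{76812893} \approx -3.5413$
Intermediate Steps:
$\frac{45555}{23483} - \frac{17929}{U} = \frac{45555}{23483} - \frac{17929}{3271} = - \frac{272016302}{76812893}$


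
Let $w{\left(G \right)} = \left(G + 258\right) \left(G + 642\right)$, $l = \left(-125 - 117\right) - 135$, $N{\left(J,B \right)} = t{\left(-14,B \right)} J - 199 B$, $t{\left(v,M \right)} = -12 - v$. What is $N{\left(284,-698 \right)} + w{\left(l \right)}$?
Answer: $107935$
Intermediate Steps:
$N{\left(J,B \right)} = - 199 B + 2 J$ ($N{\left(J,B \right)} = \left(-12 - -14\right) J - 199 B = \left(-12 + 14\right) J - 199 B = 2 J - 199 B = - 199 B + 2 J$)
$l = -377$ ($l = -242 - 135 = -377$)
$w{\left(G \right)} = \left(258 + G\right) \left(642 + G\right)$
$N{\left(284,-698 \right)} + w{\left(l \right)} = \left(\left(-199\right) \left(-698\right) + 2 \cdot 284\right) + \left(165636 + \left(-377\right)^{2} + 900 \left(-377\right)\right) = \left(138902 + 568\right) + \left(165636 + 142129 - 339300\right) = 139470 - 31535 = 107935$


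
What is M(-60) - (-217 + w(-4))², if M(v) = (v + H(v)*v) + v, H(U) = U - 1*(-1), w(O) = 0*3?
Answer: -43669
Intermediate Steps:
w(O) = 0
H(U) = 1 + U (H(U) = U + 1 = 1 + U)
M(v) = 2*v + v*(1 + v) (M(v) = (v + (1 + v)*v) + v = (v + v*(1 + v)) + v = 2*v + v*(1 + v))
M(-60) - (-217 + w(-4))² = -60*(3 - 60) - (-217 + 0)² = -60*(-57) - 1*(-217)² = 3420 - 1*47089 = 3420 - 47089 = -43669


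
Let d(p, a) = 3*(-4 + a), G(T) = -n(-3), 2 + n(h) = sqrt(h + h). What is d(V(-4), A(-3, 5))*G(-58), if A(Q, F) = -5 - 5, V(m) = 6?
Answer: -84 + 42*I*sqrt(6) ≈ -84.0 + 102.88*I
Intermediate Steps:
A(Q, F) = -10
n(h) = -2 + sqrt(2)*sqrt(h) (n(h) = -2 + sqrt(h + h) = -2 + sqrt(2*h) = -2 + sqrt(2)*sqrt(h))
G(T) = 2 - I*sqrt(6) (G(T) = -(-2 + sqrt(2)*sqrt(-3)) = -(-2 + sqrt(2)*(I*sqrt(3))) = -(-2 + I*sqrt(6)) = 2 - I*sqrt(6))
d(p, a) = -12 + 3*a
d(V(-4), A(-3, 5))*G(-58) = (-12 + 3*(-10))*(2 - I*sqrt(6)) = (-12 - 30)*(2 - I*sqrt(6)) = -42*(2 - I*sqrt(6)) = -84 + 42*I*sqrt(6)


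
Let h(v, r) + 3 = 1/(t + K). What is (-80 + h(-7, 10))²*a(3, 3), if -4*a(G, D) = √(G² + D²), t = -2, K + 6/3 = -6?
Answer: -2071683*√2/400 ≈ -7324.5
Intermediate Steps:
K = -8 (K = -2 - 6 = -8)
h(v, r) = -31/10 (h(v, r) = -3 + 1/(-2 - 8) = -3 + 1/(-10) = -3 - ⅒ = -31/10)
a(G, D) = -√(D² + G²)/4 (a(G, D) = -√(G² + D²)/4 = -√(D² + G²)/4)
(-80 + h(-7, 10))²*a(3, 3) = (-80 - 31/10)²*(-√(3² + 3²)/4) = (-831/10)²*(-√(9 + 9)/4) = 690561*(-3*√2/4)/100 = -2071683*√2/400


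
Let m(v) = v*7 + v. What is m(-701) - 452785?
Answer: -458393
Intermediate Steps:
m(v) = 8*v (m(v) = 7*v + v = 8*v)
m(-701) - 452785 = 8*(-701) - 452785 = -5608 - 452785 = -458393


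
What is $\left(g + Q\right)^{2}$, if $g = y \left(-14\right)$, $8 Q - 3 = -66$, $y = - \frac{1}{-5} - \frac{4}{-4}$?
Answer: $\frac{974169}{1600} \approx 608.86$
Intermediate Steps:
$y = \frac{6}{5}$ ($y = \left(-1\right) \left(- \frac{1}{5}\right) - -1 = \frac{1}{5} + 1 = \frac{6}{5} \approx 1.2$)
$Q = - \frac{63}{8}$ ($Q = \frac{3}{8} + \frac{1}{8} \left(-66\right) = \frac{3}{8} - \frac{33}{4} = - \frac{63}{8} \approx -7.875$)
$g = - \frac{84}{5}$ ($g = \frac{6}{5} \left(-14\right) = - \frac{84}{5} \approx -16.8$)
$\left(g + Q\right)^{2} = \left(- \frac{84}{5} - \frac{63}{8}\right)^{2} = \left(- \frac{987}{40}\right)^{2} = \frac{974169}{1600}$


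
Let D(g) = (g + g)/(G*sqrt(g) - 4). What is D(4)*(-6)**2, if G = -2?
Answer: -36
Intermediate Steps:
D(g) = 2*g/(-4 - 2*sqrt(g)) (D(g) = (g + g)/(-2*sqrt(g) - 4) = (2*g)/(-4 - 2*sqrt(g)) = 2*g/(-4 - 2*sqrt(g)))
D(4)*(-6)**2 = -1*4/(2 + sqrt(4))*(-6)**2 = -1*4/(2 + 2)*36 = -1*4/4*36 = -1*4*1/4*36 = -1*36 = -36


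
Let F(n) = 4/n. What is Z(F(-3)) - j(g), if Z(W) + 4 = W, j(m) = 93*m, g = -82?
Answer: 22862/3 ≈ 7620.7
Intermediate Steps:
Z(W) = -4 + W
Z(F(-3)) - j(g) = (-4 + 4/(-3)) - 93*(-82) = (-4 + 4*(-1/3)) - 1*(-7626) = (-4 - 4/3) + 7626 = -16/3 + 7626 = 22862/3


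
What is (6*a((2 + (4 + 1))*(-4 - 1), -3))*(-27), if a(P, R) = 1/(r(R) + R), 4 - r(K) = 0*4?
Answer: -162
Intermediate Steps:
r(K) = 4 (r(K) = 4 - 0*4 = 4 - 1*0 = 4 + 0 = 4)
a(P, R) = 1/(4 + R)
(6*a((2 + (4 + 1))*(-4 - 1), -3))*(-27) = (6/(4 - 3))*(-27) = (6/1)*(-27) = (6*1)*(-27) = 6*(-27) = -162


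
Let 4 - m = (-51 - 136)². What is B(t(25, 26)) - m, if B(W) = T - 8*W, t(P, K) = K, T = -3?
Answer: 34754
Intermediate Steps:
m = -34965 (m = 4 - (-51 - 136)² = 4 - 1*(-187)² = 4 - 1*34969 = 4 - 34969 = -34965)
B(W) = -3 - 8*W
B(t(25, 26)) - m = (-3 - 8*26) - 1*(-34965) = (-3 - 208) + 34965 = -211 + 34965 = 34754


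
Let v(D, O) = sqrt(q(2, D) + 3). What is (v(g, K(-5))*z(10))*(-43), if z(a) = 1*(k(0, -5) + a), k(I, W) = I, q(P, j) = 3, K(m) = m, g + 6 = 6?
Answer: -430*sqrt(6) ≈ -1053.3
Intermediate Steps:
g = 0 (g = -6 + 6 = 0)
v(D, O) = sqrt(6) (v(D, O) = sqrt(3 + 3) = sqrt(6))
z(a) = a (z(a) = 1*(0 + a) = 1*a = a)
(v(g, K(-5))*z(10))*(-43) = (sqrt(6)*10)*(-43) = (10*sqrt(6))*(-43) = -430*sqrt(6)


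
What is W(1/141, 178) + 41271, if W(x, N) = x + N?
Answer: 5844310/141 ≈ 41449.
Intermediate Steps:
W(x, N) = N + x
W(1/141, 178) + 41271 = (178 + 1/141) + 41271 = 25099/141 + 41271 = 5844310/141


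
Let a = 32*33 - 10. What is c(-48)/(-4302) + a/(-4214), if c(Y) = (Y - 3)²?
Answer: -858917/1007146 ≈ -0.85282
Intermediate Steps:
a = 1046 (a = 1056 - 10 = 1046)
c(Y) = (-3 + Y)²
c(-48)/(-4302) + a/(-4214) = (-3 - 48)²/(-4302) + 1046/(-4214) = (-51)²*(-1/4302) + 1046*(-1/4214) = 2601*(-1/4302) - 523/2107 = -289/478 - 523/2107 = -858917/1007146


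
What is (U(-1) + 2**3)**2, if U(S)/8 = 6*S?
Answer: 1600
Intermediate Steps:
U(S) = 48*S (U(S) = 8*(6*S) = 48*S)
(U(-1) + 2**3)**2 = (48*(-1) + 2**3)**2 = (-48 + 8)**2 = (-40)**2 = 1600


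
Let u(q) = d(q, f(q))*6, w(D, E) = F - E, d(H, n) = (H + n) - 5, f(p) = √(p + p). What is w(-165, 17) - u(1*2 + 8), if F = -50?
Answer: -97 - 12*√5 ≈ -123.83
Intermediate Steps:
f(p) = √2*√p (f(p) = √(2*p) = √2*√p)
d(H, n) = -5 + H + n
w(D, E) = -50 - E
u(q) = -30 + 6*q + 6*√2*√q (u(q) = (-5 + q + √2*√q)*6 = -30 + 6*q + 6*√2*√q)
w(-165, 17) - u(1*2 + 8) = (-50 - 1*17) - (-30 + 6*(1*2 + 8) + 6*√2*√(1*2 + 8)) = (-50 - 17) - (-30 + 6*(2 + 8) + 6*√2*√(2 + 8)) = -67 - (-30 + 6*10 + 6*√2*√10) = -67 - (-30 + 60 + 12*√5) = -67 - (30 + 12*√5) = -67 + (-30 - 12*√5) = -97 - 12*√5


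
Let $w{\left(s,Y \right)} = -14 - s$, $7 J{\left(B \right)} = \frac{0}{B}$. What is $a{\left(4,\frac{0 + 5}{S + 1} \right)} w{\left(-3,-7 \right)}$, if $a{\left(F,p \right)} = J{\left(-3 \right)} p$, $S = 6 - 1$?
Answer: $0$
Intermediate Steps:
$S = 5$ ($S = 6 - 1 = 5$)
$J{\left(B \right)} = 0$ ($J{\left(B \right)} = \frac{0 \frac{1}{B}}{7} = \frac{1}{7} \cdot 0 = 0$)
$a{\left(F,p \right)} = 0$ ($a{\left(F,p \right)} = 0 p = 0$)
$a{\left(4,\frac{0 + 5}{S + 1} \right)} w{\left(-3,-7 \right)} = 0 \left(-14 - -3\right) = 0 \left(-14 + 3\right) = 0 \left(-11\right) = 0$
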